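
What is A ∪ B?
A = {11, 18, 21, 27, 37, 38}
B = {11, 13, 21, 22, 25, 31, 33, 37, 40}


Set A = {11, 18, 21, 27, 37, 38}
Set B = {11, 13, 21, 22, 25, 31, 33, 37, 40}
A ∪ B includes all elements in either set.
Elements from A: {11, 18, 21, 27, 37, 38}
Elements from B not already included: {13, 22, 25, 31, 33, 40}
A ∪ B = {11, 13, 18, 21, 22, 25, 27, 31, 33, 37, 38, 40}

{11, 13, 18, 21, 22, 25, 27, 31, 33, 37, 38, 40}


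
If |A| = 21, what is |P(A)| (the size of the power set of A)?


The set has 21 elements.
The power set contains all possible subsets.
|P(A)| = 2^|A| = 2^21 = 2097152

2097152


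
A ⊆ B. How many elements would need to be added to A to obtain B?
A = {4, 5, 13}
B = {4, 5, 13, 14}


Set A = {4, 5, 13}, |A| = 3
Set B = {4, 5, 13, 14}, |B| = 4
Since A ⊆ B: B \ A = {14}
|B| - |A| = 4 - 3 = 1

1


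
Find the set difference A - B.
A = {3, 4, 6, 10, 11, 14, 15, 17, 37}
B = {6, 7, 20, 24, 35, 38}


Set A = {3, 4, 6, 10, 11, 14, 15, 17, 37}
Set B = {6, 7, 20, 24, 35, 38}
A \ B includes elements in A that are not in B.
Check each element of A:
3 (not in B, keep), 4 (not in B, keep), 6 (in B, remove), 10 (not in B, keep), 11 (not in B, keep), 14 (not in B, keep), 15 (not in B, keep), 17 (not in B, keep), 37 (not in B, keep)
A \ B = {3, 4, 10, 11, 14, 15, 17, 37}

{3, 4, 10, 11, 14, 15, 17, 37}


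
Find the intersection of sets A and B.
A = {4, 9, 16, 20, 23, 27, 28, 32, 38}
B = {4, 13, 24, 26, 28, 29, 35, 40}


Set A = {4, 9, 16, 20, 23, 27, 28, 32, 38}
Set B = {4, 13, 24, 26, 28, 29, 35, 40}
A ∩ B includes only elements in both sets.
Check each element of A against B:
4 ✓, 9 ✗, 16 ✗, 20 ✗, 23 ✗, 27 ✗, 28 ✓, 32 ✗, 38 ✗
A ∩ B = {4, 28}

{4, 28}


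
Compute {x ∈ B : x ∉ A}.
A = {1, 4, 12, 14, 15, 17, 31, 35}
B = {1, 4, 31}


Set A = {1, 4, 12, 14, 15, 17, 31, 35}
Set B = {1, 4, 31}
Check each element of B against A:
1 ∈ A, 4 ∈ A, 31 ∈ A
Elements of B not in A: {}

{}


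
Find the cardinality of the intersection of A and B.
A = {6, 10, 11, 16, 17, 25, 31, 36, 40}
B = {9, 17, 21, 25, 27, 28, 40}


Set A = {6, 10, 11, 16, 17, 25, 31, 36, 40}
Set B = {9, 17, 21, 25, 27, 28, 40}
A ∩ B = {17, 25, 40}
|A ∩ B| = 3

3


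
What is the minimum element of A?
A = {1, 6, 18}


Set A = {1, 6, 18}
Elements in ascending order: 1, 6, 18
The smallest element is 1.

1


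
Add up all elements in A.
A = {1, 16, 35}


Set A = {1, 16, 35}
Sum = 1 + 16 + 35 = 52

52


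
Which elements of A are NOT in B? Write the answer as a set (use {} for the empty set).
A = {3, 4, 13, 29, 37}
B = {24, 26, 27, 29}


Set A = {3, 4, 13, 29, 37}
Set B = {24, 26, 27, 29}
Check each element of A against B:
3 ∉ B (include), 4 ∉ B (include), 13 ∉ B (include), 29 ∈ B, 37 ∉ B (include)
Elements of A not in B: {3, 4, 13, 37}

{3, 4, 13, 37}


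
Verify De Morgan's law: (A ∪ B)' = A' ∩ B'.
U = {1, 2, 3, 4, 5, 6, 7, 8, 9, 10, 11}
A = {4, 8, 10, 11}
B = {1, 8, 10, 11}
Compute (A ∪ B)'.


U = {1, 2, 3, 4, 5, 6, 7, 8, 9, 10, 11}
A = {4, 8, 10, 11}, B = {1, 8, 10, 11}
A ∪ B = {1, 4, 8, 10, 11}
(A ∪ B)' = U \ (A ∪ B) = {2, 3, 5, 6, 7, 9}
Verification via A' ∩ B': A' = {1, 2, 3, 5, 6, 7, 9}, B' = {2, 3, 4, 5, 6, 7, 9}
A' ∩ B' = {2, 3, 5, 6, 7, 9} ✓

{2, 3, 5, 6, 7, 9}


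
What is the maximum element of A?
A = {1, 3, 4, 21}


Set A = {1, 3, 4, 21}
Elements in ascending order: 1, 3, 4, 21
The largest element is 21.

21


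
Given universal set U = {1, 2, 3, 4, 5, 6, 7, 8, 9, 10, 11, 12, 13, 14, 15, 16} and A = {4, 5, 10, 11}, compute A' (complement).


Universal set U = {1, 2, 3, 4, 5, 6, 7, 8, 9, 10, 11, 12, 13, 14, 15, 16}
Set A = {4, 5, 10, 11}
A' = U \ A = elements in U but not in A
Checking each element of U:
1 (not in A, include), 2 (not in A, include), 3 (not in A, include), 4 (in A, exclude), 5 (in A, exclude), 6 (not in A, include), 7 (not in A, include), 8 (not in A, include), 9 (not in A, include), 10 (in A, exclude), 11 (in A, exclude), 12 (not in A, include), 13 (not in A, include), 14 (not in A, include), 15 (not in A, include), 16 (not in A, include)
A' = {1, 2, 3, 6, 7, 8, 9, 12, 13, 14, 15, 16}

{1, 2, 3, 6, 7, 8, 9, 12, 13, 14, 15, 16}


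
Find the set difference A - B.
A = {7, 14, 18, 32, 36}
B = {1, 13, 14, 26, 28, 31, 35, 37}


Set A = {7, 14, 18, 32, 36}
Set B = {1, 13, 14, 26, 28, 31, 35, 37}
A \ B includes elements in A that are not in B.
Check each element of A:
7 (not in B, keep), 14 (in B, remove), 18 (not in B, keep), 32 (not in B, keep), 36 (not in B, keep)
A \ B = {7, 18, 32, 36}

{7, 18, 32, 36}


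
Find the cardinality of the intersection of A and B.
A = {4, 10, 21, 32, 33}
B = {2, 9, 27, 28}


Set A = {4, 10, 21, 32, 33}
Set B = {2, 9, 27, 28}
A ∩ B = {}
|A ∩ B| = 0

0


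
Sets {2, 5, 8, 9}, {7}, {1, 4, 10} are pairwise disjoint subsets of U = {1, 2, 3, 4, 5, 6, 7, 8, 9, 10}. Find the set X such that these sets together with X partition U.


U = {1, 2, 3, 4, 5, 6, 7, 8, 9, 10}
Shown blocks: {2, 5, 8, 9}, {7}, {1, 4, 10}
A partition's blocks are pairwise disjoint and cover U, so the missing block = U \ (union of shown blocks).
Union of shown blocks: {1, 2, 4, 5, 7, 8, 9, 10}
Missing block = U \ (union) = {3, 6}

{3, 6}


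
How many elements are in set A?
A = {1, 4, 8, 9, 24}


Set A = {1, 4, 8, 9, 24}
Listing elements: 1, 4, 8, 9, 24
Counting: 5 elements
|A| = 5

5


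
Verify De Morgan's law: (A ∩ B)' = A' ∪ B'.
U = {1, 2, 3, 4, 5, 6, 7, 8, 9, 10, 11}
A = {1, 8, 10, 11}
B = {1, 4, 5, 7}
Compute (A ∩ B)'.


U = {1, 2, 3, 4, 5, 6, 7, 8, 9, 10, 11}
A = {1, 8, 10, 11}, B = {1, 4, 5, 7}
A ∩ B = {1}
(A ∩ B)' = U \ (A ∩ B) = {2, 3, 4, 5, 6, 7, 8, 9, 10, 11}
Verification via A' ∪ B': A' = {2, 3, 4, 5, 6, 7, 9}, B' = {2, 3, 6, 8, 9, 10, 11}
A' ∪ B' = {2, 3, 4, 5, 6, 7, 8, 9, 10, 11} ✓

{2, 3, 4, 5, 6, 7, 8, 9, 10, 11}


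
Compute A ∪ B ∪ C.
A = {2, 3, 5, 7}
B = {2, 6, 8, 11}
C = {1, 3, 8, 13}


Set A = {2, 3, 5, 7}
Set B = {2, 6, 8, 11}
Set C = {1, 3, 8, 13}
First, A ∪ B = {2, 3, 5, 6, 7, 8, 11}
Then, (A ∪ B) ∪ C = {1, 2, 3, 5, 6, 7, 8, 11, 13}

{1, 2, 3, 5, 6, 7, 8, 11, 13}


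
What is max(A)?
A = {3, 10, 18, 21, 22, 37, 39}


Set A = {3, 10, 18, 21, 22, 37, 39}
Elements in ascending order: 3, 10, 18, 21, 22, 37, 39
The largest element is 39.

39


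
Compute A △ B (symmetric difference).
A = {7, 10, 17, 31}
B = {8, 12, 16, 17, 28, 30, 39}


Set A = {7, 10, 17, 31}
Set B = {8, 12, 16, 17, 28, 30, 39}
A △ B = (A \ B) ∪ (B \ A)
Elements in A but not B: {7, 10, 31}
Elements in B but not A: {8, 12, 16, 28, 30, 39}
A △ B = {7, 8, 10, 12, 16, 28, 30, 31, 39}

{7, 8, 10, 12, 16, 28, 30, 31, 39}


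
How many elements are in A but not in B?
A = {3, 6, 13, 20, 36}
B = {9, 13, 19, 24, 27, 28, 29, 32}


Set A = {3, 6, 13, 20, 36}
Set B = {9, 13, 19, 24, 27, 28, 29, 32}
A \ B = {3, 6, 20, 36}
|A \ B| = 4

4


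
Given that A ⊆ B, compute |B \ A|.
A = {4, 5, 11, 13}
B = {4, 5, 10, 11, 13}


Set A = {4, 5, 11, 13}, |A| = 4
Set B = {4, 5, 10, 11, 13}, |B| = 5
Since A ⊆ B: B \ A = {10}
|B| - |A| = 5 - 4 = 1

1


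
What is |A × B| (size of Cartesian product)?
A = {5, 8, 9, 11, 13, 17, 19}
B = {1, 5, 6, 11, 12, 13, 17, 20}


Set A = {5, 8, 9, 11, 13, 17, 19} has 7 elements.
Set B = {1, 5, 6, 11, 12, 13, 17, 20} has 8 elements.
|A × B| = |A| × |B| = 7 × 8 = 56

56


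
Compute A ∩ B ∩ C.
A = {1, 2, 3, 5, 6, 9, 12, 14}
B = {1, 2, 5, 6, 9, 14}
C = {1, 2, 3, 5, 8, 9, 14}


Set A = {1, 2, 3, 5, 6, 9, 12, 14}
Set B = {1, 2, 5, 6, 9, 14}
Set C = {1, 2, 3, 5, 8, 9, 14}
First, A ∩ B = {1, 2, 5, 6, 9, 14}
Then, (A ∩ B) ∩ C = {1, 2, 5, 9, 14}

{1, 2, 5, 9, 14}


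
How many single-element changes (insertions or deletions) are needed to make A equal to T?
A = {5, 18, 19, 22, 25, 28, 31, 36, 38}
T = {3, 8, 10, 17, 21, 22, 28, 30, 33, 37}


Set A = {5, 18, 19, 22, 25, 28, 31, 36, 38}
Set T = {3, 8, 10, 17, 21, 22, 28, 30, 33, 37}
Elements to remove from A (in A, not in T): {5, 18, 19, 25, 31, 36, 38} → 7 removals
Elements to add to A (in T, not in A): {3, 8, 10, 17, 21, 30, 33, 37} → 8 additions
Total edits = 7 + 8 = 15

15


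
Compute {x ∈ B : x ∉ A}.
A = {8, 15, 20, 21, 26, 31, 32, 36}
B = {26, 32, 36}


Set A = {8, 15, 20, 21, 26, 31, 32, 36}
Set B = {26, 32, 36}
Check each element of B against A:
26 ∈ A, 32 ∈ A, 36 ∈ A
Elements of B not in A: {}

{}


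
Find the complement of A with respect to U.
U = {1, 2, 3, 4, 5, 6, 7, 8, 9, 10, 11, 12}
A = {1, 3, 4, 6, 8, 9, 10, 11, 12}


Universal set U = {1, 2, 3, 4, 5, 6, 7, 8, 9, 10, 11, 12}
Set A = {1, 3, 4, 6, 8, 9, 10, 11, 12}
A' = U \ A = elements in U but not in A
Checking each element of U:
1 (in A, exclude), 2 (not in A, include), 3 (in A, exclude), 4 (in A, exclude), 5 (not in A, include), 6 (in A, exclude), 7 (not in A, include), 8 (in A, exclude), 9 (in A, exclude), 10 (in A, exclude), 11 (in A, exclude), 12 (in A, exclude)
A' = {2, 5, 7}

{2, 5, 7}


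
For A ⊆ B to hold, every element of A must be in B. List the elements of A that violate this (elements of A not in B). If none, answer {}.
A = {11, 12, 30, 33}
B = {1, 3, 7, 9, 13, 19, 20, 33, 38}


Set A = {11, 12, 30, 33}
Set B = {1, 3, 7, 9, 13, 19, 20, 33, 38}
Check each element of A against B:
11 ∉ B (include), 12 ∉ B (include), 30 ∉ B (include), 33 ∈ B
Elements of A not in B: {11, 12, 30}

{11, 12, 30}


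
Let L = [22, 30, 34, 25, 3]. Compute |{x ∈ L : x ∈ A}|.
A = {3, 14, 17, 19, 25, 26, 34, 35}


Set A = {3, 14, 17, 19, 25, 26, 34, 35}
Candidates: [22, 30, 34, 25, 3]
Check each candidate:
22 ∉ A, 30 ∉ A, 34 ∈ A, 25 ∈ A, 3 ∈ A
Count of candidates in A: 3

3


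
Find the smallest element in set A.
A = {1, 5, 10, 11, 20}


Set A = {1, 5, 10, 11, 20}
Elements in ascending order: 1, 5, 10, 11, 20
The smallest element is 1.

1


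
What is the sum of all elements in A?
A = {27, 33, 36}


Set A = {27, 33, 36}
Sum = 27 + 33 + 36 = 96

96


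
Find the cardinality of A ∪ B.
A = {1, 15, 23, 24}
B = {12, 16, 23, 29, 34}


Set A = {1, 15, 23, 24}, |A| = 4
Set B = {12, 16, 23, 29, 34}, |B| = 5
A ∩ B = {23}, |A ∩ B| = 1
|A ∪ B| = |A| + |B| - |A ∩ B| = 4 + 5 - 1 = 8

8


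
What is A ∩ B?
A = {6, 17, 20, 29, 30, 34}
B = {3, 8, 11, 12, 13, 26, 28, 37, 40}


Set A = {6, 17, 20, 29, 30, 34}
Set B = {3, 8, 11, 12, 13, 26, 28, 37, 40}
A ∩ B includes only elements in both sets.
Check each element of A against B:
6 ✗, 17 ✗, 20 ✗, 29 ✗, 30 ✗, 34 ✗
A ∩ B = {}

{}


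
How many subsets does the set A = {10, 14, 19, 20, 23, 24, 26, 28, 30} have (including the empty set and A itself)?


Set A = {10, 14, 19, 20, 23, 24, 26, 28, 30}
|A| = 9
The power set P(A) contains all subsets of A.
|P(A)| = 2^|A| = 2^9 = 512

512


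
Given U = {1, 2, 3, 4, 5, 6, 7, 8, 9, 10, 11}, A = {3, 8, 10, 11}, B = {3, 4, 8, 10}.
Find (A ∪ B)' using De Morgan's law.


U = {1, 2, 3, 4, 5, 6, 7, 8, 9, 10, 11}
A = {3, 8, 10, 11}, B = {3, 4, 8, 10}
A ∪ B = {3, 4, 8, 10, 11}
(A ∪ B)' = U \ (A ∪ B) = {1, 2, 5, 6, 7, 9}
Verification via A' ∩ B': A' = {1, 2, 4, 5, 6, 7, 9}, B' = {1, 2, 5, 6, 7, 9, 11}
A' ∩ B' = {1, 2, 5, 6, 7, 9} ✓

{1, 2, 5, 6, 7, 9}


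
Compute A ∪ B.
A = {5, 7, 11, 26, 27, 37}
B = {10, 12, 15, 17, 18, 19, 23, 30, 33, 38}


Set A = {5, 7, 11, 26, 27, 37}
Set B = {10, 12, 15, 17, 18, 19, 23, 30, 33, 38}
A ∪ B includes all elements in either set.
Elements from A: {5, 7, 11, 26, 27, 37}
Elements from B not already included: {10, 12, 15, 17, 18, 19, 23, 30, 33, 38}
A ∪ B = {5, 7, 10, 11, 12, 15, 17, 18, 19, 23, 26, 27, 30, 33, 37, 38}

{5, 7, 10, 11, 12, 15, 17, 18, 19, 23, 26, 27, 30, 33, 37, 38}


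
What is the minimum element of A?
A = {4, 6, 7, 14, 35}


Set A = {4, 6, 7, 14, 35}
Elements in ascending order: 4, 6, 7, 14, 35
The smallest element is 4.

4


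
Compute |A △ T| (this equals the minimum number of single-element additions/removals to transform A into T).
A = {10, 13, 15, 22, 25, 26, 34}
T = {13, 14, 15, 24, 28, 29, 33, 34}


Set A = {10, 13, 15, 22, 25, 26, 34}
Set T = {13, 14, 15, 24, 28, 29, 33, 34}
Elements to remove from A (in A, not in T): {10, 22, 25, 26} → 4 removals
Elements to add to A (in T, not in A): {14, 24, 28, 29, 33} → 5 additions
Total edits = 4 + 5 = 9

9


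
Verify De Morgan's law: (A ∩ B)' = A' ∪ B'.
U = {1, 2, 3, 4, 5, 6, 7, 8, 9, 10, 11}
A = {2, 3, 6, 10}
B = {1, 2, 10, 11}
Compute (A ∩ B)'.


U = {1, 2, 3, 4, 5, 6, 7, 8, 9, 10, 11}
A = {2, 3, 6, 10}, B = {1, 2, 10, 11}
A ∩ B = {2, 10}
(A ∩ B)' = U \ (A ∩ B) = {1, 3, 4, 5, 6, 7, 8, 9, 11}
Verification via A' ∪ B': A' = {1, 4, 5, 7, 8, 9, 11}, B' = {3, 4, 5, 6, 7, 8, 9}
A' ∪ B' = {1, 3, 4, 5, 6, 7, 8, 9, 11} ✓

{1, 3, 4, 5, 6, 7, 8, 9, 11}


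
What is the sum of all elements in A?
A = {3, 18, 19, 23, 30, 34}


Set A = {3, 18, 19, 23, 30, 34}
Sum = 3 + 18 + 19 + 23 + 30 + 34 = 127

127


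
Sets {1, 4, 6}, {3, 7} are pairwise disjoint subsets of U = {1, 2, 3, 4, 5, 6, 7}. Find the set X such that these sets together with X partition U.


U = {1, 2, 3, 4, 5, 6, 7}
Shown blocks: {1, 4, 6}, {3, 7}
A partition's blocks are pairwise disjoint and cover U, so the missing block = U \ (union of shown blocks).
Union of shown blocks: {1, 3, 4, 6, 7}
Missing block = U \ (union) = {2, 5}

{2, 5}


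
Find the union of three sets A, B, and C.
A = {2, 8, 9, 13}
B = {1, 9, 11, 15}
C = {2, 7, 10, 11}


Set A = {2, 8, 9, 13}
Set B = {1, 9, 11, 15}
Set C = {2, 7, 10, 11}
First, A ∪ B = {1, 2, 8, 9, 11, 13, 15}
Then, (A ∪ B) ∪ C = {1, 2, 7, 8, 9, 10, 11, 13, 15}

{1, 2, 7, 8, 9, 10, 11, 13, 15}


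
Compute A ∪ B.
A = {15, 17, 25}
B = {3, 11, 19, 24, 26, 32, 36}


Set A = {15, 17, 25}
Set B = {3, 11, 19, 24, 26, 32, 36}
A ∪ B includes all elements in either set.
Elements from A: {15, 17, 25}
Elements from B not already included: {3, 11, 19, 24, 26, 32, 36}
A ∪ B = {3, 11, 15, 17, 19, 24, 25, 26, 32, 36}

{3, 11, 15, 17, 19, 24, 25, 26, 32, 36}


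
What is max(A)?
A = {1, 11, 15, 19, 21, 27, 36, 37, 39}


Set A = {1, 11, 15, 19, 21, 27, 36, 37, 39}
Elements in ascending order: 1, 11, 15, 19, 21, 27, 36, 37, 39
The largest element is 39.

39


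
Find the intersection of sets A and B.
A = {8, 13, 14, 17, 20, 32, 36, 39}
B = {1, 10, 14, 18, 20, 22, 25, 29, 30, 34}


Set A = {8, 13, 14, 17, 20, 32, 36, 39}
Set B = {1, 10, 14, 18, 20, 22, 25, 29, 30, 34}
A ∩ B includes only elements in both sets.
Check each element of A against B:
8 ✗, 13 ✗, 14 ✓, 17 ✗, 20 ✓, 32 ✗, 36 ✗, 39 ✗
A ∩ B = {14, 20}

{14, 20}


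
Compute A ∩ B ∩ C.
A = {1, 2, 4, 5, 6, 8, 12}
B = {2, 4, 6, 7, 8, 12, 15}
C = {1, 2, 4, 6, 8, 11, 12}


Set A = {1, 2, 4, 5, 6, 8, 12}
Set B = {2, 4, 6, 7, 8, 12, 15}
Set C = {1, 2, 4, 6, 8, 11, 12}
First, A ∩ B = {2, 4, 6, 8, 12}
Then, (A ∩ B) ∩ C = {2, 4, 6, 8, 12}

{2, 4, 6, 8, 12}


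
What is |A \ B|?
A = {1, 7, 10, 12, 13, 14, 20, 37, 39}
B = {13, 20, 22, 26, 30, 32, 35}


Set A = {1, 7, 10, 12, 13, 14, 20, 37, 39}
Set B = {13, 20, 22, 26, 30, 32, 35}
A \ B = {1, 7, 10, 12, 14, 37, 39}
|A \ B| = 7

7


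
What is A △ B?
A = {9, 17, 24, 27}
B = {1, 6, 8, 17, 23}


Set A = {9, 17, 24, 27}
Set B = {1, 6, 8, 17, 23}
A △ B = (A \ B) ∪ (B \ A)
Elements in A but not B: {9, 24, 27}
Elements in B but not A: {1, 6, 8, 23}
A △ B = {1, 6, 8, 9, 23, 24, 27}

{1, 6, 8, 9, 23, 24, 27}


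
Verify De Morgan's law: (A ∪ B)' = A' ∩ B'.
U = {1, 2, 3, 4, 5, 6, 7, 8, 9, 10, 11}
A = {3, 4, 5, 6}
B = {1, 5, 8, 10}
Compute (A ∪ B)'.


U = {1, 2, 3, 4, 5, 6, 7, 8, 9, 10, 11}
A = {3, 4, 5, 6}, B = {1, 5, 8, 10}
A ∪ B = {1, 3, 4, 5, 6, 8, 10}
(A ∪ B)' = U \ (A ∪ B) = {2, 7, 9, 11}
Verification via A' ∩ B': A' = {1, 2, 7, 8, 9, 10, 11}, B' = {2, 3, 4, 6, 7, 9, 11}
A' ∩ B' = {2, 7, 9, 11} ✓

{2, 7, 9, 11}


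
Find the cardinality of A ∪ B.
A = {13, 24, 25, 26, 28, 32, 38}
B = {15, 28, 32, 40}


Set A = {13, 24, 25, 26, 28, 32, 38}, |A| = 7
Set B = {15, 28, 32, 40}, |B| = 4
A ∩ B = {28, 32}, |A ∩ B| = 2
|A ∪ B| = |A| + |B| - |A ∩ B| = 7 + 4 - 2 = 9

9


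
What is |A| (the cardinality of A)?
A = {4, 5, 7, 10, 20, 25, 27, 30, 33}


Set A = {4, 5, 7, 10, 20, 25, 27, 30, 33}
Listing elements: 4, 5, 7, 10, 20, 25, 27, 30, 33
Counting: 9 elements
|A| = 9

9


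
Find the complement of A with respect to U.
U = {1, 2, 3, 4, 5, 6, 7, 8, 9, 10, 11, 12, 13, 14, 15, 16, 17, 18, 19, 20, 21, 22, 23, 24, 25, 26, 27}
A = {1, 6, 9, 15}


Universal set U = {1, 2, 3, 4, 5, 6, 7, 8, 9, 10, 11, 12, 13, 14, 15, 16, 17, 18, 19, 20, 21, 22, 23, 24, 25, 26, 27}
Set A = {1, 6, 9, 15}
A' = U \ A = elements in U but not in A
Checking each element of U:
1 (in A, exclude), 2 (not in A, include), 3 (not in A, include), 4 (not in A, include), 5 (not in A, include), 6 (in A, exclude), 7 (not in A, include), 8 (not in A, include), 9 (in A, exclude), 10 (not in A, include), 11 (not in A, include), 12 (not in A, include), 13 (not in A, include), 14 (not in A, include), 15 (in A, exclude), 16 (not in A, include), 17 (not in A, include), 18 (not in A, include), 19 (not in A, include), 20 (not in A, include), 21 (not in A, include), 22 (not in A, include), 23 (not in A, include), 24 (not in A, include), 25 (not in A, include), 26 (not in A, include), 27 (not in A, include)
A' = {2, 3, 4, 5, 7, 8, 10, 11, 12, 13, 14, 16, 17, 18, 19, 20, 21, 22, 23, 24, 25, 26, 27}

{2, 3, 4, 5, 7, 8, 10, 11, 12, 13, 14, 16, 17, 18, 19, 20, 21, 22, 23, 24, 25, 26, 27}


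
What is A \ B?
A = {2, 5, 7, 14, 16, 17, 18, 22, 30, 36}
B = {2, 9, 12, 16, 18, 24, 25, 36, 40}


Set A = {2, 5, 7, 14, 16, 17, 18, 22, 30, 36}
Set B = {2, 9, 12, 16, 18, 24, 25, 36, 40}
A \ B includes elements in A that are not in B.
Check each element of A:
2 (in B, remove), 5 (not in B, keep), 7 (not in B, keep), 14 (not in B, keep), 16 (in B, remove), 17 (not in B, keep), 18 (in B, remove), 22 (not in B, keep), 30 (not in B, keep), 36 (in B, remove)
A \ B = {5, 7, 14, 17, 22, 30}

{5, 7, 14, 17, 22, 30}


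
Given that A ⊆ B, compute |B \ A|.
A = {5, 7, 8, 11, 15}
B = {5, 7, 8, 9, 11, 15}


Set A = {5, 7, 8, 11, 15}, |A| = 5
Set B = {5, 7, 8, 9, 11, 15}, |B| = 6
Since A ⊆ B: B \ A = {9}
|B| - |A| = 6 - 5 = 1

1


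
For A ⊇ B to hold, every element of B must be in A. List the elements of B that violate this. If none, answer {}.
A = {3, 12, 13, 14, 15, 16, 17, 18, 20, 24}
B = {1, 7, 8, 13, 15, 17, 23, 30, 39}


Set A = {3, 12, 13, 14, 15, 16, 17, 18, 20, 24}
Set B = {1, 7, 8, 13, 15, 17, 23, 30, 39}
Check each element of B against A:
1 ∉ A (include), 7 ∉ A (include), 8 ∉ A (include), 13 ∈ A, 15 ∈ A, 17 ∈ A, 23 ∉ A (include), 30 ∉ A (include), 39 ∉ A (include)
Elements of B not in A: {1, 7, 8, 23, 30, 39}

{1, 7, 8, 23, 30, 39}


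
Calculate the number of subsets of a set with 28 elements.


The set has 28 elements.
The power set contains all possible subsets.
|P(A)| = 2^|A| = 2^28 = 268435456

268435456


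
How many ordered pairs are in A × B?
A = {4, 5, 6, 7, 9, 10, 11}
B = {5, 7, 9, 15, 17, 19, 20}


Set A = {4, 5, 6, 7, 9, 10, 11} has 7 elements.
Set B = {5, 7, 9, 15, 17, 19, 20} has 7 elements.
|A × B| = |A| × |B| = 7 × 7 = 49

49


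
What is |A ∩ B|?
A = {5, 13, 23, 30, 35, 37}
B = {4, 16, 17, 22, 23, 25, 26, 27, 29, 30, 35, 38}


Set A = {5, 13, 23, 30, 35, 37}
Set B = {4, 16, 17, 22, 23, 25, 26, 27, 29, 30, 35, 38}
A ∩ B = {23, 30, 35}
|A ∩ B| = 3

3


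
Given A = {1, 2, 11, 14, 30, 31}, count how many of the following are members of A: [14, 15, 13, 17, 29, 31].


Set A = {1, 2, 11, 14, 30, 31}
Candidates: [14, 15, 13, 17, 29, 31]
Check each candidate:
14 ∈ A, 15 ∉ A, 13 ∉ A, 17 ∉ A, 29 ∉ A, 31 ∈ A
Count of candidates in A: 2

2


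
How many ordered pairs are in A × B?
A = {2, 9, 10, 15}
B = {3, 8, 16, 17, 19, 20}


Set A = {2, 9, 10, 15} has 4 elements.
Set B = {3, 8, 16, 17, 19, 20} has 6 elements.
|A × B| = |A| × |B| = 4 × 6 = 24

24


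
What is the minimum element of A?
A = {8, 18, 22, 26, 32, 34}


Set A = {8, 18, 22, 26, 32, 34}
Elements in ascending order: 8, 18, 22, 26, 32, 34
The smallest element is 8.

8


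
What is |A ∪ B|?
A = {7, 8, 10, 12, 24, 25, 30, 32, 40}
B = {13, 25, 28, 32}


Set A = {7, 8, 10, 12, 24, 25, 30, 32, 40}, |A| = 9
Set B = {13, 25, 28, 32}, |B| = 4
A ∩ B = {25, 32}, |A ∩ B| = 2
|A ∪ B| = |A| + |B| - |A ∩ B| = 9 + 4 - 2 = 11

11


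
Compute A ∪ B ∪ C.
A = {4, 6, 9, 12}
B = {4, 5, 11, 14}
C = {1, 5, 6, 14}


Set A = {4, 6, 9, 12}
Set B = {4, 5, 11, 14}
Set C = {1, 5, 6, 14}
First, A ∪ B = {4, 5, 6, 9, 11, 12, 14}
Then, (A ∪ B) ∪ C = {1, 4, 5, 6, 9, 11, 12, 14}

{1, 4, 5, 6, 9, 11, 12, 14}


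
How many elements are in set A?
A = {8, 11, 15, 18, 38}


Set A = {8, 11, 15, 18, 38}
Listing elements: 8, 11, 15, 18, 38
Counting: 5 elements
|A| = 5

5


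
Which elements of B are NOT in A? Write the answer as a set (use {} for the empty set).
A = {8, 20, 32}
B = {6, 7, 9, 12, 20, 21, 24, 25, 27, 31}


Set A = {8, 20, 32}
Set B = {6, 7, 9, 12, 20, 21, 24, 25, 27, 31}
Check each element of B against A:
6 ∉ A (include), 7 ∉ A (include), 9 ∉ A (include), 12 ∉ A (include), 20 ∈ A, 21 ∉ A (include), 24 ∉ A (include), 25 ∉ A (include), 27 ∉ A (include), 31 ∉ A (include)
Elements of B not in A: {6, 7, 9, 12, 21, 24, 25, 27, 31}

{6, 7, 9, 12, 21, 24, 25, 27, 31}


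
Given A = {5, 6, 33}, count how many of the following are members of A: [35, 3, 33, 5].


Set A = {5, 6, 33}
Candidates: [35, 3, 33, 5]
Check each candidate:
35 ∉ A, 3 ∉ A, 33 ∈ A, 5 ∈ A
Count of candidates in A: 2

2


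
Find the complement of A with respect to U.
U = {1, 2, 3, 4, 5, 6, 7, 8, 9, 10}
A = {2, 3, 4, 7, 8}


Universal set U = {1, 2, 3, 4, 5, 6, 7, 8, 9, 10}
Set A = {2, 3, 4, 7, 8}
A' = U \ A = elements in U but not in A
Checking each element of U:
1 (not in A, include), 2 (in A, exclude), 3 (in A, exclude), 4 (in A, exclude), 5 (not in A, include), 6 (not in A, include), 7 (in A, exclude), 8 (in A, exclude), 9 (not in A, include), 10 (not in A, include)
A' = {1, 5, 6, 9, 10}

{1, 5, 6, 9, 10}


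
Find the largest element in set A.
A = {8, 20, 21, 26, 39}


Set A = {8, 20, 21, 26, 39}
Elements in ascending order: 8, 20, 21, 26, 39
The largest element is 39.

39


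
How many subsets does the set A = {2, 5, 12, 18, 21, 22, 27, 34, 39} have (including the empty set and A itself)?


Set A = {2, 5, 12, 18, 21, 22, 27, 34, 39}
|A| = 9
The power set P(A) contains all subsets of A.
|P(A)| = 2^|A| = 2^9 = 512

512


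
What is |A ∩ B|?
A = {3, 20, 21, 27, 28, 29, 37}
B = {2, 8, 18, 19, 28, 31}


Set A = {3, 20, 21, 27, 28, 29, 37}
Set B = {2, 8, 18, 19, 28, 31}
A ∩ B = {28}
|A ∩ B| = 1

1


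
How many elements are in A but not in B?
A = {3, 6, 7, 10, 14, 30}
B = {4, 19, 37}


Set A = {3, 6, 7, 10, 14, 30}
Set B = {4, 19, 37}
A \ B = {3, 6, 7, 10, 14, 30}
|A \ B| = 6

6


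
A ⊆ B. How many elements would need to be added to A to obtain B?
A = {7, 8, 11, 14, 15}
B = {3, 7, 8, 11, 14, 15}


Set A = {7, 8, 11, 14, 15}, |A| = 5
Set B = {3, 7, 8, 11, 14, 15}, |B| = 6
Since A ⊆ B: B \ A = {3}
|B| - |A| = 6 - 5 = 1

1


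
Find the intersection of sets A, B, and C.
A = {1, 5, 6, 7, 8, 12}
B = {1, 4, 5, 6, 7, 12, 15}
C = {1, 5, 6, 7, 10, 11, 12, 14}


Set A = {1, 5, 6, 7, 8, 12}
Set B = {1, 4, 5, 6, 7, 12, 15}
Set C = {1, 5, 6, 7, 10, 11, 12, 14}
First, A ∩ B = {1, 5, 6, 7, 12}
Then, (A ∩ B) ∩ C = {1, 5, 6, 7, 12}

{1, 5, 6, 7, 12}


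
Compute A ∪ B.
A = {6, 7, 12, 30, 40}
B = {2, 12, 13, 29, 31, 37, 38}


Set A = {6, 7, 12, 30, 40}
Set B = {2, 12, 13, 29, 31, 37, 38}
A ∪ B includes all elements in either set.
Elements from A: {6, 7, 12, 30, 40}
Elements from B not already included: {2, 13, 29, 31, 37, 38}
A ∪ B = {2, 6, 7, 12, 13, 29, 30, 31, 37, 38, 40}

{2, 6, 7, 12, 13, 29, 30, 31, 37, 38, 40}


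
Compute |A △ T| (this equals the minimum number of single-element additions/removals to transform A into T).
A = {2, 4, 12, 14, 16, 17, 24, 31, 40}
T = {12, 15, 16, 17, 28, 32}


Set A = {2, 4, 12, 14, 16, 17, 24, 31, 40}
Set T = {12, 15, 16, 17, 28, 32}
Elements to remove from A (in A, not in T): {2, 4, 14, 24, 31, 40} → 6 removals
Elements to add to A (in T, not in A): {15, 28, 32} → 3 additions
Total edits = 6 + 3 = 9

9


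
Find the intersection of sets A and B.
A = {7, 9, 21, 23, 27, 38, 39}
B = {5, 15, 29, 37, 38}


Set A = {7, 9, 21, 23, 27, 38, 39}
Set B = {5, 15, 29, 37, 38}
A ∩ B includes only elements in both sets.
Check each element of A against B:
7 ✗, 9 ✗, 21 ✗, 23 ✗, 27 ✗, 38 ✓, 39 ✗
A ∩ B = {38}

{38}


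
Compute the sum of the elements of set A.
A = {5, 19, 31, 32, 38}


Set A = {5, 19, 31, 32, 38}
Sum = 5 + 19 + 31 + 32 + 38 = 125

125


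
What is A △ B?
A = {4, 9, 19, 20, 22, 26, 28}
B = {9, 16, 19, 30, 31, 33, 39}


Set A = {4, 9, 19, 20, 22, 26, 28}
Set B = {9, 16, 19, 30, 31, 33, 39}
A △ B = (A \ B) ∪ (B \ A)
Elements in A but not B: {4, 20, 22, 26, 28}
Elements in B but not A: {16, 30, 31, 33, 39}
A △ B = {4, 16, 20, 22, 26, 28, 30, 31, 33, 39}

{4, 16, 20, 22, 26, 28, 30, 31, 33, 39}


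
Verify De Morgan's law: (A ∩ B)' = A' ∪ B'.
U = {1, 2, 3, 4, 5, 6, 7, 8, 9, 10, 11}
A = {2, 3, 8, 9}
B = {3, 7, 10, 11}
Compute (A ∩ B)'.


U = {1, 2, 3, 4, 5, 6, 7, 8, 9, 10, 11}
A = {2, 3, 8, 9}, B = {3, 7, 10, 11}
A ∩ B = {3}
(A ∩ B)' = U \ (A ∩ B) = {1, 2, 4, 5, 6, 7, 8, 9, 10, 11}
Verification via A' ∪ B': A' = {1, 4, 5, 6, 7, 10, 11}, B' = {1, 2, 4, 5, 6, 8, 9}
A' ∪ B' = {1, 2, 4, 5, 6, 7, 8, 9, 10, 11} ✓

{1, 2, 4, 5, 6, 7, 8, 9, 10, 11}


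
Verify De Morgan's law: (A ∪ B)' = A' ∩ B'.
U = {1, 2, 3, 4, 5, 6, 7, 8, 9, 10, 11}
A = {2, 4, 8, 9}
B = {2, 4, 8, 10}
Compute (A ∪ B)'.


U = {1, 2, 3, 4, 5, 6, 7, 8, 9, 10, 11}
A = {2, 4, 8, 9}, B = {2, 4, 8, 10}
A ∪ B = {2, 4, 8, 9, 10}
(A ∪ B)' = U \ (A ∪ B) = {1, 3, 5, 6, 7, 11}
Verification via A' ∩ B': A' = {1, 3, 5, 6, 7, 10, 11}, B' = {1, 3, 5, 6, 7, 9, 11}
A' ∩ B' = {1, 3, 5, 6, 7, 11} ✓

{1, 3, 5, 6, 7, 11}


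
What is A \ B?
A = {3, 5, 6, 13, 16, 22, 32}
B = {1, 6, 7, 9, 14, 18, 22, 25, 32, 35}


Set A = {3, 5, 6, 13, 16, 22, 32}
Set B = {1, 6, 7, 9, 14, 18, 22, 25, 32, 35}
A \ B includes elements in A that are not in B.
Check each element of A:
3 (not in B, keep), 5 (not in B, keep), 6 (in B, remove), 13 (not in B, keep), 16 (not in B, keep), 22 (in B, remove), 32 (in B, remove)
A \ B = {3, 5, 13, 16}

{3, 5, 13, 16}


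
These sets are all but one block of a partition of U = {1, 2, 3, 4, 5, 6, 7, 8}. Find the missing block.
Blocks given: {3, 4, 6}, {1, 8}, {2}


U = {1, 2, 3, 4, 5, 6, 7, 8}
Shown blocks: {3, 4, 6}, {1, 8}, {2}
A partition's blocks are pairwise disjoint and cover U, so the missing block = U \ (union of shown blocks).
Union of shown blocks: {1, 2, 3, 4, 6, 8}
Missing block = U \ (union) = {5, 7}

{5, 7}


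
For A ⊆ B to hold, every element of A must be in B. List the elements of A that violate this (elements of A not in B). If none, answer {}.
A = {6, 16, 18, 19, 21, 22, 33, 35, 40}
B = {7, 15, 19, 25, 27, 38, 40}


Set A = {6, 16, 18, 19, 21, 22, 33, 35, 40}
Set B = {7, 15, 19, 25, 27, 38, 40}
Check each element of A against B:
6 ∉ B (include), 16 ∉ B (include), 18 ∉ B (include), 19 ∈ B, 21 ∉ B (include), 22 ∉ B (include), 33 ∉ B (include), 35 ∉ B (include), 40 ∈ B
Elements of A not in B: {6, 16, 18, 21, 22, 33, 35}

{6, 16, 18, 21, 22, 33, 35}


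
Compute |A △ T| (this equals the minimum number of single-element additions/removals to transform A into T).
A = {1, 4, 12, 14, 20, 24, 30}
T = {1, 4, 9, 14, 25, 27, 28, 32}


Set A = {1, 4, 12, 14, 20, 24, 30}
Set T = {1, 4, 9, 14, 25, 27, 28, 32}
Elements to remove from A (in A, not in T): {12, 20, 24, 30} → 4 removals
Elements to add to A (in T, not in A): {9, 25, 27, 28, 32} → 5 additions
Total edits = 4 + 5 = 9

9


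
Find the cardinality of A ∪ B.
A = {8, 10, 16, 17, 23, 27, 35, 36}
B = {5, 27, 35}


Set A = {8, 10, 16, 17, 23, 27, 35, 36}, |A| = 8
Set B = {5, 27, 35}, |B| = 3
A ∩ B = {27, 35}, |A ∩ B| = 2
|A ∪ B| = |A| + |B| - |A ∩ B| = 8 + 3 - 2 = 9

9


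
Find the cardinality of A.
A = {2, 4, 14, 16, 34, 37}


Set A = {2, 4, 14, 16, 34, 37}
Listing elements: 2, 4, 14, 16, 34, 37
Counting: 6 elements
|A| = 6

6


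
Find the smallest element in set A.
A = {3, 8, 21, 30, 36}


Set A = {3, 8, 21, 30, 36}
Elements in ascending order: 3, 8, 21, 30, 36
The smallest element is 3.

3


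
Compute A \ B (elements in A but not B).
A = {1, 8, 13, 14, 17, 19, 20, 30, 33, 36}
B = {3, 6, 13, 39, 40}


Set A = {1, 8, 13, 14, 17, 19, 20, 30, 33, 36}
Set B = {3, 6, 13, 39, 40}
A \ B includes elements in A that are not in B.
Check each element of A:
1 (not in B, keep), 8 (not in B, keep), 13 (in B, remove), 14 (not in B, keep), 17 (not in B, keep), 19 (not in B, keep), 20 (not in B, keep), 30 (not in B, keep), 33 (not in B, keep), 36 (not in B, keep)
A \ B = {1, 8, 14, 17, 19, 20, 30, 33, 36}

{1, 8, 14, 17, 19, 20, 30, 33, 36}


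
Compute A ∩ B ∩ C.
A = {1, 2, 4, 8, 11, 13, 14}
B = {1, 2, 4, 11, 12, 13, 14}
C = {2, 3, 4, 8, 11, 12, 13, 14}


Set A = {1, 2, 4, 8, 11, 13, 14}
Set B = {1, 2, 4, 11, 12, 13, 14}
Set C = {2, 3, 4, 8, 11, 12, 13, 14}
First, A ∩ B = {1, 2, 4, 11, 13, 14}
Then, (A ∩ B) ∩ C = {2, 4, 11, 13, 14}

{2, 4, 11, 13, 14}


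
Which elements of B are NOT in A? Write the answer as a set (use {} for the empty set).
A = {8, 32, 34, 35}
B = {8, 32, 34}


Set A = {8, 32, 34, 35}
Set B = {8, 32, 34}
Check each element of B against A:
8 ∈ A, 32 ∈ A, 34 ∈ A
Elements of B not in A: {}

{}


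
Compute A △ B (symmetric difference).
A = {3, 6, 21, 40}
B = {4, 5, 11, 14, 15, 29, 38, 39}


Set A = {3, 6, 21, 40}
Set B = {4, 5, 11, 14, 15, 29, 38, 39}
A △ B = (A \ B) ∪ (B \ A)
Elements in A but not B: {3, 6, 21, 40}
Elements in B but not A: {4, 5, 11, 14, 15, 29, 38, 39}
A △ B = {3, 4, 5, 6, 11, 14, 15, 21, 29, 38, 39, 40}

{3, 4, 5, 6, 11, 14, 15, 21, 29, 38, 39, 40}


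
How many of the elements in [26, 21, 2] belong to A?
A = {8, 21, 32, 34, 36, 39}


Set A = {8, 21, 32, 34, 36, 39}
Candidates: [26, 21, 2]
Check each candidate:
26 ∉ A, 21 ∈ A, 2 ∉ A
Count of candidates in A: 1

1


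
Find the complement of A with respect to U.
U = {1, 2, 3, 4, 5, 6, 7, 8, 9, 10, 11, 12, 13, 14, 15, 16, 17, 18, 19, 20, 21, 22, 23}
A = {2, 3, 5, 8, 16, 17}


Universal set U = {1, 2, 3, 4, 5, 6, 7, 8, 9, 10, 11, 12, 13, 14, 15, 16, 17, 18, 19, 20, 21, 22, 23}
Set A = {2, 3, 5, 8, 16, 17}
A' = U \ A = elements in U but not in A
Checking each element of U:
1 (not in A, include), 2 (in A, exclude), 3 (in A, exclude), 4 (not in A, include), 5 (in A, exclude), 6 (not in A, include), 7 (not in A, include), 8 (in A, exclude), 9 (not in A, include), 10 (not in A, include), 11 (not in A, include), 12 (not in A, include), 13 (not in A, include), 14 (not in A, include), 15 (not in A, include), 16 (in A, exclude), 17 (in A, exclude), 18 (not in A, include), 19 (not in A, include), 20 (not in A, include), 21 (not in A, include), 22 (not in A, include), 23 (not in A, include)
A' = {1, 4, 6, 7, 9, 10, 11, 12, 13, 14, 15, 18, 19, 20, 21, 22, 23}

{1, 4, 6, 7, 9, 10, 11, 12, 13, 14, 15, 18, 19, 20, 21, 22, 23}


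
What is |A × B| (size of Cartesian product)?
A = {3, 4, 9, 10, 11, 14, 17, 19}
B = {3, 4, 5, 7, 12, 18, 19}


Set A = {3, 4, 9, 10, 11, 14, 17, 19} has 8 elements.
Set B = {3, 4, 5, 7, 12, 18, 19} has 7 elements.
|A × B| = |A| × |B| = 8 × 7 = 56

56


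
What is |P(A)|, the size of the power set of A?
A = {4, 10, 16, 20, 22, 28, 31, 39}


Set A = {4, 10, 16, 20, 22, 28, 31, 39}
|A| = 8
The power set P(A) contains all subsets of A.
|P(A)| = 2^|A| = 2^8 = 256

256


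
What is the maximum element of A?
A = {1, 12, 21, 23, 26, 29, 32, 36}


Set A = {1, 12, 21, 23, 26, 29, 32, 36}
Elements in ascending order: 1, 12, 21, 23, 26, 29, 32, 36
The largest element is 36.

36


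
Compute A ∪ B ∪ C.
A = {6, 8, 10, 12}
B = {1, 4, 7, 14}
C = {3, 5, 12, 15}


Set A = {6, 8, 10, 12}
Set B = {1, 4, 7, 14}
Set C = {3, 5, 12, 15}
First, A ∪ B = {1, 4, 6, 7, 8, 10, 12, 14}
Then, (A ∪ B) ∪ C = {1, 3, 4, 5, 6, 7, 8, 10, 12, 14, 15}

{1, 3, 4, 5, 6, 7, 8, 10, 12, 14, 15}


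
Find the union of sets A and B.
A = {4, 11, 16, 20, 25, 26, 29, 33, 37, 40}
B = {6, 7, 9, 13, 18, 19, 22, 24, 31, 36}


Set A = {4, 11, 16, 20, 25, 26, 29, 33, 37, 40}
Set B = {6, 7, 9, 13, 18, 19, 22, 24, 31, 36}
A ∪ B includes all elements in either set.
Elements from A: {4, 11, 16, 20, 25, 26, 29, 33, 37, 40}
Elements from B not already included: {6, 7, 9, 13, 18, 19, 22, 24, 31, 36}
A ∪ B = {4, 6, 7, 9, 11, 13, 16, 18, 19, 20, 22, 24, 25, 26, 29, 31, 33, 36, 37, 40}

{4, 6, 7, 9, 11, 13, 16, 18, 19, 20, 22, 24, 25, 26, 29, 31, 33, 36, 37, 40}


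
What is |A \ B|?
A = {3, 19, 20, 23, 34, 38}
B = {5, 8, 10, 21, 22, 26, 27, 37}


Set A = {3, 19, 20, 23, 34, 38}
Set B = {5, 8, 10, 21, 22, 26, 27, 37}
A \ B = {3, 19, 20, 23, 34, 38}
|A \ B| = 6

6


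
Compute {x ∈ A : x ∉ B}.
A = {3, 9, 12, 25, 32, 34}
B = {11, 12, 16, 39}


Set A = {3, 9, 12, 25, 32, 34}
Set B = {11, 12, 16, 39}
Check each element of A against B:
3 ∉ B (include), 9 ∉ B (include), 12 ∈ B, 25 ∉ B (include), 32 ∉ B (include), 34 ∉ B (include)
Elements of A not in B: {3, 9, 25, 32, 34}

{3, 9, 25, 32, 34}


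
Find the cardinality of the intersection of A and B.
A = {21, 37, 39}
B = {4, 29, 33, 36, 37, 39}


Set A = {21, 37, 39}
Set B = {4, 29, 33, 36, 37, 39}
A ∩ B = {37, 39}
|A ∩ B| = 2

2


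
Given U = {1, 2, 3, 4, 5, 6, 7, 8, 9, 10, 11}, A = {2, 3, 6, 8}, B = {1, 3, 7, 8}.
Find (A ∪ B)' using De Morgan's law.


U = {1, 2, 3, 4, 5, 6, 7, 8, 9, 10, 11}
A = {2, 3, 6, 8}, B = {1, 3, 7, 8}
A ∪ B = {1, 2, 3, 6, 7, 8}
(A ∪ B)' = U \ (A ∪ B) = {4, 5, 9, 10, 11}
Verification via A' ∩ B': A' = {1, 4, 5, 7, 9, 10, 11}, B' = {2, 4, 5, 6, 9, 10, 11}
A' ∩ B' = {4, 5, 9, 10, 11} ✓

{4, 5, 9, 10, 11}


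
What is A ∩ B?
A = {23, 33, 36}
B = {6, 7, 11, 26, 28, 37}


Set A = {23, 33, 36}
Set B = {6, 7, 11, 26, 28, 37}
A ∩ B includes only elements in both sets.
Check each element of A against B:
23 ✗, 33 ✗, 36 ✗
A ∩ B = {}

{}


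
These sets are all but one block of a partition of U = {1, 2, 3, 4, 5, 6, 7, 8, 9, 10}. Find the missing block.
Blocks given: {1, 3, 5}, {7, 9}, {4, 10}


U = {1, 2, 3, 4, 5, 6, 7, 8, 9, 10}
Shown blocks: {1, 3, 5}, {7, 9}, {4, 10}
A partition's blocks are pairwise disjoint and cover U, so the missing block = U \ (union of shown blocks).
Union of shown blocks: {1, 3, 4, 5, 7, 9, 10}
Missing block = U \ (union) = {2, 6, 8}

{2, 6, 8}


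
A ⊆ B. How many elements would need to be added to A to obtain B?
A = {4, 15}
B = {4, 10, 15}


Set A = {4, 15}, |A| = 2
Set B = {4, 10, 15}, |B| = 3
Since A ⊆ B: B \ A = {10}
|B| - |A| = 3 - 2 = 1

1


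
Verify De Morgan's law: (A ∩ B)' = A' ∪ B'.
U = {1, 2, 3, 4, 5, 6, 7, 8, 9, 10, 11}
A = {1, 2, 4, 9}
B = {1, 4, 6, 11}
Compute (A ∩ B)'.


U = {1, 2, 3, 4, 5, 6, 7, 8, 9, 10, 11}
A = {1, 2, 4, 9}, B = {1, 4, 6, 11}
A ∩ B = {1, 4}
(A ∩ B)' = U \ (A ∩ B) = {2, 3, 5, 6, 7, 8, 9, 10, 11}
Verification via A' ∪ B': A' = {3, 5, 6, 7, 8, 10, 11}, B' = {2, 3, 5, 7, 8, 9, 10}
A' ∪ B' = {2, 3, 5, 6, 7, 8, 9, 10, 11} ✓

{2, 3, 5, 6, 7, 8, 9, 10, 11}


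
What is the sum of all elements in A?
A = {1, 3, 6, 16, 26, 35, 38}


Set A = {1, 3, 6, 16, 26, 35, 38}
Sum = 1 + 3 + 6 + 16 + 26 + 35 + 38 = 125

125


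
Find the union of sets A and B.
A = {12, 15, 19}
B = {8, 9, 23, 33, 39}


Set A = {12, 15, 19}
Set B = {8, 9, 23, 33, 39}
A ∪ B includes all elements in either set.
Elements from A: {12, 15, 19}
Elements from B not already included: {8, 9, 23, 33, 39}
A ∪ B = {8, 9, 12, 15, 19, 23, 33, 39}

{8, 9, 12, 15, 19, 23, 33, 39}


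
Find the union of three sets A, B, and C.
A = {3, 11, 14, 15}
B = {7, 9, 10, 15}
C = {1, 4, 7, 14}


Set A = {3, 11, 14, 15}
Set B = {7, 9, 10, 15}
Set C = {1, 4, 7, 14}
First, A ∪ B = {3, 7, 9, 10, 11, 14, 15}
Then, (A ∪ B) ∪ C = {1, 3, 4, 7, 9, 10, 11, 14, 15}

{1, 3, 4, 7, 9, 10, 11, 14, 15}


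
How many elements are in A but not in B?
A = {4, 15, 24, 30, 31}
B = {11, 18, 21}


Set A = {4, 15, 24, 30, 31}
Set B = {11, 18, 21}
A \ B = {4, 15, 24, 30, 31}
|A \ B| = 5

5


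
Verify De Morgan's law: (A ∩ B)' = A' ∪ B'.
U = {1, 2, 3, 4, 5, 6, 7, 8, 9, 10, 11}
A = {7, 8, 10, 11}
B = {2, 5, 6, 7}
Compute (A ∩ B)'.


U = {1, 2, 3, 4, 5, 6, 7, 8, 9, 10, 11}
A = {7, 8, 10, 11}, B = {2, 5, 6, 7}
A ∩ B = {7}
(A ∩ B)' = U \ (A ∩ B) = {1, 2, 3, 4, 5, 6, 8, 9, 10, 11}
Verification via A' ∪ B': A' = {1, 2, 3, 4, 5, 6, 9}, B' = {1, 3, 4, 8, 9, 10, 11}
A' ∪ B' = {1, 2, 3, 4, 5, 6, 8, 9, 10, 11} ✓

{1, 2, 3, 4, 5, 6, 8, 9, 10, 11}


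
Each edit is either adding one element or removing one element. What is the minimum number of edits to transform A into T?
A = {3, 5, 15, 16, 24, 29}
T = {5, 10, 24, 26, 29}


Set A = {3, 5, 15, 16, 24, 29}
Set T = {5, 10, 24, 26, 29}
Elements to remove from A (in A, not in T): {3, 15, 16} → 3 removals
Elements to add to A (in T, not in A): {10, 26} → 2 additions
Total edits = 3 + 2 = 5

5


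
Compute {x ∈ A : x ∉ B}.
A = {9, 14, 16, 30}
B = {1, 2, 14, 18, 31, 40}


Set A = {9, 14, 16, 30}
Set B = {1, 2, 14, 18, 31, 40}
Check each element of A against B:
9 ∉ B (include), 14 ∈ B, 16 ∉ B (include), 30 ∉ B (include)
Elements of A not in B: {9, 16, 30}

{9, 16, 30}


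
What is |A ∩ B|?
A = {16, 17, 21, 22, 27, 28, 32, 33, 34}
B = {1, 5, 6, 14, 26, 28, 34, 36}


Set A = {16, 17, 21, 22, 27, 28, 32, 33, 34}
Set B = {1, 5, 6, 14, 26, 28, 34, 36}
A ∩ B = {28, 34}
|A ∩ B| = 2

2


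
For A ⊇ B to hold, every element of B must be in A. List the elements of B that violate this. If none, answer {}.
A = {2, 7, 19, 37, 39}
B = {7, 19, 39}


Set A = {2, 7, 19, 37, 39}
Set B = {7, 19, 39}
Check each element of B against A:
7 ∈ A, 19 ∈ A, 39 ∈ A
Elements of B not in A: {}

{}


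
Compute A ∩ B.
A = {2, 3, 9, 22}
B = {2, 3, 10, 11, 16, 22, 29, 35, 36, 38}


Set A = {2, 3, 9, 22}
Set B = {2, 3, 10, 11, 16, 22, 29, 35, 36, 38}
A ∩ B includes only elements in both sets.
Check each element of A against B:
2 ✓, 3 ✓, 9 ✗, 22 ✓
A ∩ B = {2, 3, 22}

{2, 3, 22}


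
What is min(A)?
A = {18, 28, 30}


Set A = {18, 28, 30}
Elements in ascending order: 18, 28, 30
The smallest element is 18.

18


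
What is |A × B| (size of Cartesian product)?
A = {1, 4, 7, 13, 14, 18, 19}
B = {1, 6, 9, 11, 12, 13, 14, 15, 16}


Set A = {1, 4, 7, 13, 14, 18, 19} has 7 elements.
Set B = {1, 6, 9, 11, 12, 13, 14, 15, 16} has 9 elements.
|A × B| = |A| × |B| = 7 × 9 = 63

63


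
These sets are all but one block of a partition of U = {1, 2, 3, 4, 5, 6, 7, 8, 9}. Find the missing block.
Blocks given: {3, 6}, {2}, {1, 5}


U = {1, 2, 3, 4, 5, 6, 7, 8, 9}
Shown blocks: {3, 6}, {2}, {1, 5}
A partition's blocks are pairwise disjoint and cover U, so the missing block = U \ (union of shown blocks).
Union of shown blocks: {1, 2, 3, 5, 6}
Missing block = U \ (union) = {4, 7, 8, 9}

{4, 7, 8, 9}


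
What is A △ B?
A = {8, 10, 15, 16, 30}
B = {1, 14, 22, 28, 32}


Set A = {8, 10, 15, 16, 30}
Set B = {1, 14, 22, 28, 32}
A △ B = (A \ B) ∪ (B \ A)
Elements in A but not B: {8, 10, 15, 16, 30}
Elements in B but not A: {1, 14, 22, 28, 32}
A △ B = {1, 8, 10, 14, 15, 16, 22, 28, 30, 32}

{1, 8, 10, 14, 15, 16, 22, 28, 30, 32}


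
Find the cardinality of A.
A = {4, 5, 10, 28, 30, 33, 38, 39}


Set A = {4, 5, 10, 28, 30, 33, 38, 39}
Listing elements: 4, 5, 10, 28, 30, 33, 38, 39
Counting: 8 elements
|A| = 8

8
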